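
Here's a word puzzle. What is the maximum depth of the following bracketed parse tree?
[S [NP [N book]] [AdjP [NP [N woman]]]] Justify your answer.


Count bracket nesting levels:
'[' at pos 0: depth = 1
'[' at pos 3: depth = 2
'[' at pos 7: depth = 3
'[' at pos 17: depth = 2
'[' at pos 23: depth = 3
'[' at pos 27: depth = 4
Maximum depth reached: 4

4


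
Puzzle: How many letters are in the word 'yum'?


Spell out 'yum' and number each letter: y(1), u(2), m(3). Total: 3 letters.

3


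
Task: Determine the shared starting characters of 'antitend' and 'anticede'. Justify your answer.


Compare from the start: 4 characters match: 'anti'. Mismatch at position 5: 't' vs 'c'.

anti


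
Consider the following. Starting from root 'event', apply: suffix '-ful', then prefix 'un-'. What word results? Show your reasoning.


Step 1: Add suffix '-ful' to 'event' = 'eventful'
Step 2: Add prefix 'un-' to 'eventful' = 'uneventful'

uneventful


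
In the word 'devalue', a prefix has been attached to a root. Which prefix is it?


The word 'devalue' = 'de' (prefix) + 'value' (root). The prefix is 'de'.

de


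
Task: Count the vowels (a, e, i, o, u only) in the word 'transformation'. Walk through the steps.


Vowels in 'transformation': a, o, a, i, o = 5 vowels.

5


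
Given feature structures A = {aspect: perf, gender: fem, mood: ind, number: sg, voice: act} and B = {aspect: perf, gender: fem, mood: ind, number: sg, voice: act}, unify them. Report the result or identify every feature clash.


Compare features:
aspect: A=perf vs B=perf -> unified: perf
gender: A=fem vs B=fem -> unified: fem
mood: A=ind vs B=ind -> unified: ind
number: A=sg vs B=sg -> unified: sg
voice: A=act vs B=act -> unified: act
No clashes found.

Unified: {aspect: perf, gender: fem, mood: ind, number: sg, voice: act}


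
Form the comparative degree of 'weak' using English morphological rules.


Apply comparative formation (add -er): 'weak' -> 'weaker'.

weaker


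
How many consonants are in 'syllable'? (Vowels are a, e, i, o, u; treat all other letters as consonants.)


Consonants in 'syllable': s, y, l, l, b, l = 6 consonants.

6


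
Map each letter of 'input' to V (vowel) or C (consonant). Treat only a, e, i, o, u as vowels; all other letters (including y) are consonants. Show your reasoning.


Letter mapping: i = V, n = C, p = C, u = V, t = C.

VCCVC


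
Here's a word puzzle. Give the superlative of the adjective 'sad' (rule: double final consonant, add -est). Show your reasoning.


Apply superlative formation (double final consonant, add -est): 'sad' -> 'saddest'.

saddest


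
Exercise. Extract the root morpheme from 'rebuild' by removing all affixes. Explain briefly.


Remove prefix 're' from 'rebuild' to get root 'build'.

build


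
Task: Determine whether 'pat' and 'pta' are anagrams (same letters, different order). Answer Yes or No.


Sorted letters of 'pat': 'apt'
Sorted letters of 'pta': 'apt'
They match.

Yes


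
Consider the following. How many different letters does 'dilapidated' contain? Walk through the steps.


Unique letters in 'dilapidated': {a, d, e, i, l, p, t} = 7 distinct letters.

7


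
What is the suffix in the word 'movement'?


The word 'movement' = 'move' (root) + '-ment' (suffix). The suffix is '-ment'.

ment


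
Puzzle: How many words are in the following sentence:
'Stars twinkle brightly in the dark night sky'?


Split into words: Stars | twinkle | brightly | in | the | dark | night | sky = 8 words.

8


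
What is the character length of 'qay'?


Spell out 'qay' and number each letter: q(1), a(2), y(3). Total: 3 letters.

3


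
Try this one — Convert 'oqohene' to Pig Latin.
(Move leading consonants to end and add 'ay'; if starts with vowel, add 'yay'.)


'oqohene' starts with a vowel, so add 'yay': 'oqoheneyay'.

oqoheneyay


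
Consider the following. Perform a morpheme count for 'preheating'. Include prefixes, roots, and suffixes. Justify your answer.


Decomposition: pre- (prefix) + heat (root) + -ing (suffix) = 3 morpheme(s)

3 morphemes


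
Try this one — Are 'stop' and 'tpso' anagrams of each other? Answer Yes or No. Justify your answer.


Sorted letters of 'stop': 'opst'
Sorted letters of 'tpso': 'opst'
They match.

Yes


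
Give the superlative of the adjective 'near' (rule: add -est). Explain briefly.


Apply superlative formation (add -est): 'near' -> 'nearest'.

nearest


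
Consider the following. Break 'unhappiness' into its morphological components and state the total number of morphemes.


Step 1: Identify prefix: 'un' (meaning: not/reverse)
Step 2: Identify root: 'happy'
Step 3: Identify suffix(es): 'ness'
Decomposition: un- (prefix: not/reverse) + happy (root) + -ness (suffix: state of)
Total morphemes: 3

3 morphemes (un- (prefix: not/reverse) + happy (root) + -ness (suffix: state of))


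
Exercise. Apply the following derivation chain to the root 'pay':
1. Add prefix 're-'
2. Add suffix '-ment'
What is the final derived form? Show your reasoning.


Step 1: Add prefix 're-' to 'pay' = 'repay'
Step 2: Add suffix '-ment' to 'repay' = 'repayment'

repayment


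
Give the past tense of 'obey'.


Apply rule: Add -ed. 'obey' becomes 'obeyed'.

obeyed


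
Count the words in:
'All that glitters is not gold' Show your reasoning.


Split into words: All | that | glitters | is | not | gold = 6 words.

6


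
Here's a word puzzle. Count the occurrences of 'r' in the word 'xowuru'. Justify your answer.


Letter 'r' in 'xowuru': found at position(s) 5 = 1 occurrence(s).

1


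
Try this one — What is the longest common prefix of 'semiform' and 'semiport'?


Compare from the start: 4 characters match: 'semi'. Mismatch at position 5: 'f' vs 'p'.

semi


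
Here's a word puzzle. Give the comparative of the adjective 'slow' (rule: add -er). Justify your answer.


Apply comparative formation (add -er): 'slow' -> 'slower'.

slower


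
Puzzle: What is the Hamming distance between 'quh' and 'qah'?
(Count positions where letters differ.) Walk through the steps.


Alignment:
Position 1: 'q' vs 'q' = match
Position 2: 'u' vs 'a' = DIFFER
Position 3: 'h' vs 'h' = match
Total differences: 1

1


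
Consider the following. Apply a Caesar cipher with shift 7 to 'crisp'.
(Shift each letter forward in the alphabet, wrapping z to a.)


Shift each letter by 7: c -> j, r -> y, i -> p, s -> z, p -> w. Result: 'jypzw'.

jypzw


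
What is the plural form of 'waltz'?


Apply rule: Add -es (sibilant/fricative ending). 'waltz' becomes 'waltzes'.

waltzes


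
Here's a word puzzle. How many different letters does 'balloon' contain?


Unique letters in 'balloon': {a, b, l, n, o} = 5 distinct letters.

5


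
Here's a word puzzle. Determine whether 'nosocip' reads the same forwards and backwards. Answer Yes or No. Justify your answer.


Forward: 'nosocip'
Reversed: 'picoson'
They differ.

No


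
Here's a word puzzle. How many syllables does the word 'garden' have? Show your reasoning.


Break 'garden' into syllables: gar-den -> gar | den = 2 syllables

2 syllables


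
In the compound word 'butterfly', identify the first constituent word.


Split 'butterfly' into 'butter' + 'fly'. The first part is 'butter'.

butter


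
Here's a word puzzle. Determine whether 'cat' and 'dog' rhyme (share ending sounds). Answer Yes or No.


Rime (stressed vowel + following sounds) of 'cat': -at = /æt/
Rime of 'dog': -og = /ɒg/
/æt/ and /ɒg/ are different ending sounds, so the words do not rhyme.

No


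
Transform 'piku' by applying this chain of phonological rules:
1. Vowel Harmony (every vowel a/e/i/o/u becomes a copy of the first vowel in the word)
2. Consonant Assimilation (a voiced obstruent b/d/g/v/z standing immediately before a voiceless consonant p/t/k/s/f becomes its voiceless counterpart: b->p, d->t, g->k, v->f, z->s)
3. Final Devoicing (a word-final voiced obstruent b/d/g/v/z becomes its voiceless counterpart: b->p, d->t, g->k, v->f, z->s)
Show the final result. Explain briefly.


Starting form: 'piku'
Rule 1: Vowel Harmony: all vowels become 'i' (matching first vowel). 'piku' -> 'piki'
Rule 2: Consonant Assimilation: no voiced obstruent (b/d/g/v/z) stands immediately before a voiceless consonant (p/t/k/s/f). No change.
Rule 3: Final Devoicing: the word ends in the vowel 'i', not a consonant. No change.
Final form: 'piki'

piki


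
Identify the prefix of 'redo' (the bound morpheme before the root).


The word 'redo' = 're' (prefix) + 'do' (root). The prefix is 're'.

re


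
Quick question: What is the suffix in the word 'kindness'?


The word 'kindness' = 'kind' (root) + '-ness' (suffix). The suffix is '-ness'.

ness


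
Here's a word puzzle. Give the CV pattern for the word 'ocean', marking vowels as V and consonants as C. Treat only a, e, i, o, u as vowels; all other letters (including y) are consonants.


Letter mapping: o = V, c = C, e = V, a = V, n = C.

VCVVC


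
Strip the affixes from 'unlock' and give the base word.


Remove prefix 'un' from 'unlock' to get root 'lock'.

lock


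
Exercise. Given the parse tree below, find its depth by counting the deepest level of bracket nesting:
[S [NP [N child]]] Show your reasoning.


Count bracket nesting levels:
'[' at pos 0: depth = 1
'[' at pos 3: depth = 2
'[' at pos 7: depth = 3
Maximum depth reached: 3

3


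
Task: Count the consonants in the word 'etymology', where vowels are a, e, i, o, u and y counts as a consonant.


Consonants in 'etymology': t, y, m, l, g, y = 6 consonants.

6


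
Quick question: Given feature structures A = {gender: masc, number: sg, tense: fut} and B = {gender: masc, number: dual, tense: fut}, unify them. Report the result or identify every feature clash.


Compare features:
gender: A=masc vs B=masc -> unified: masc
number: A=sg vs B=dual -> CLASH
tense: A=fut vs B=fut -> unified: fut
Clash detected on feature 'number' (sg vs dual); unification fails.

CLASH on 'number' (sg vs dual)


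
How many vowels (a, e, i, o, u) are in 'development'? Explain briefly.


Vowels in 'development': e, e, o, e = 4 vowels.

4


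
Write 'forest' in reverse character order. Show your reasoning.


Reverse 'forest' character by character: 'tserof'.

tserof


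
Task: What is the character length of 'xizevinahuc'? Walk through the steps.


Spell out 'xizevinahuc' and number each letter: x(1), i(2), z(3), e(4), v(5), i(6), n(7), a(8), h(9), u(10), c(11). Total: 11 letters.

11


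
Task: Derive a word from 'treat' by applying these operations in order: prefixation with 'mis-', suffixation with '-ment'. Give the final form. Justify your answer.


Step 1: Add prefix 'mis-' to 'treat' = 'mistreat'
Step 2: Add suffix '-ment' to 'mistreat' = 'mistreatment'

mistreatment


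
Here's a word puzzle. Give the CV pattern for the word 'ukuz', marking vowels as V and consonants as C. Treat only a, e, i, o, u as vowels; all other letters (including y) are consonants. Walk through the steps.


Letter mapping: u = V, k = C, u = V, z = C.

VCVC


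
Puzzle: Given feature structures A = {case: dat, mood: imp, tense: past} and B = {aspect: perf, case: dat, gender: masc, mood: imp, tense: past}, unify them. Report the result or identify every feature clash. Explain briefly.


Compare features:
aspect: A=_ vs B=perf -> unified: perf
case: A=dat vs B=dat -> unified: dat
gender: A=_ vs B=masc -> unified: masc
mood: A=imp vs B=imp -> unified: imp
tense: A=past vs B=past -> unified: past
No clashes found.

Unified: {aspect: perf, case: dat, gender: masc, mood: imp, tense: past}


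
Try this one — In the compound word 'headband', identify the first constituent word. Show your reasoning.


Split 'headband' into 'head' + 'band'. The first part is 'head'.

head


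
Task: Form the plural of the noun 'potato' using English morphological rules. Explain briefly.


Apply rule: Add -es (consonant + o). 'potato' becomes 'potatoes'.

potatoes


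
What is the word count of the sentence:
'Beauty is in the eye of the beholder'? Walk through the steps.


Split into words: Beauty | is | in | the | eye | of | the | beholder = 8 words.

8


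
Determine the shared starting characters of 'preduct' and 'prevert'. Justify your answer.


Compare from the start: 3 characters match: 'pre'. Mismatch at position 4: 'd' vs 'v'.

pre


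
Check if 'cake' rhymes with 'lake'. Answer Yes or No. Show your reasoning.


Rime (stressed vowel + following sounds) of 'cake': -ake = /eɪk/
Rime of 'lake': -ake = /eɪk/
/eɪk/ and /eɪk/ are the same ending sound, so the words rhyme.

Yes


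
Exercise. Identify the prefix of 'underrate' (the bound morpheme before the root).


The word 'underrate' = 'under' (prefix) + 'rate' (root). The prefix is 'under'.

under


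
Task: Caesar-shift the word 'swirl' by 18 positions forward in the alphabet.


Shift each letter by 18: s -> k, w -> o, i -> a, r -> j, l -> d. Result: 'koajd'.

koajd


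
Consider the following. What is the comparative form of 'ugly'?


Apply comparative formation (consonant + y: change y to i, add -er): 'ugly' -> 'uglier'.

uglier


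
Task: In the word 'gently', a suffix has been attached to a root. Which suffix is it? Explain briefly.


The word 'gently' = 'gentle' (root) + '-ly' (suffix). The suffix is '-ly'.

ly


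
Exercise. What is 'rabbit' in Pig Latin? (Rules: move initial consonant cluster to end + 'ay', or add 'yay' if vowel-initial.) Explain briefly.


'rabbit': move consonant cluster 'r' to end and add 'ay': 'abbitray'.

abbitray


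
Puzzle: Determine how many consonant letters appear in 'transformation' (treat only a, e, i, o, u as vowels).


Consonants in 'transformation': t, r, n, s, f, r, m, t, n = 9 consonants.

9


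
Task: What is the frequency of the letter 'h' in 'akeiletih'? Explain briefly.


Letter 'h' in 'akeiletih': found at position(s) 9 = 1 occurrence(s).

1


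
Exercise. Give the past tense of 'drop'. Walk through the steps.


Apply rule: Double final consonant and add -ed. 'drop' becomes 'dropped'.

dropped


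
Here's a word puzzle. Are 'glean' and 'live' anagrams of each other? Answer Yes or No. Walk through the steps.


Sorted letters of 'glean': 'aegln'
Sorted letters of 'live': 'eilv'
They do not match.

No


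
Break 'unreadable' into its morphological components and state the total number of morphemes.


Step 1: Identify prefix: 'un' (meaning: not/reverse)
Step 2: Identify root: 'read'
Step 3: Identify suffix(es): 'able'
Decomposition: un- (prefix: not/reverse) + read (root) + -able (suffix: capable of)
Total morphemes: 3

3 morphemes (un- (prefix: not/reverse) + read (root) + -able (suffix: capable of))


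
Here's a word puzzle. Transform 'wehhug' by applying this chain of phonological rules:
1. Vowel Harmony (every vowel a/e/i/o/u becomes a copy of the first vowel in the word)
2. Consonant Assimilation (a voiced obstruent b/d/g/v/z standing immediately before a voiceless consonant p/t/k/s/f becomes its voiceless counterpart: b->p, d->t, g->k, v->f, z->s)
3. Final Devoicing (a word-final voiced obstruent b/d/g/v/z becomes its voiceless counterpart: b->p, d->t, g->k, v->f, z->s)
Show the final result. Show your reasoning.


Starting form: 'wehhug'
Rule 1: Vowel Harmony: all vowels become 'e' (matching first vowel). 'wehhug' -> 'wehheg'
Rule 2: Consonant Assimilation: no voiced obstruent (b/d/g/v/z) stands immediately before a voiceless consonant (p/t/k/s/f). No change.
Rule 3: Final Devoicing: word-final voiced obstruent 'g' becomes voiceless 'k'. 'wehheg' -> 'wehhek'
Final form: 'wehhek'

wehhek


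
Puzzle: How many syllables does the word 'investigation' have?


Break 'investigation' into syllables: in-ves-ti-ga-tion -> in | ves | ti | ga | tion = 5 syllables

5 syllables


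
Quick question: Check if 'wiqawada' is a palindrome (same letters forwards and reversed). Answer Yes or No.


Forward: 'wiqawada'
Reversed: 'adawaqiw'
They differ.

No


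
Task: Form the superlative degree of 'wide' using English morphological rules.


Apply superlative formation (ends in e: add -st): 'wide' -> 'widest'.

widest


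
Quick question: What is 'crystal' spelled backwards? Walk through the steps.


Reverse 'crystal' character by character: 'latsyrc'.

latsyrc


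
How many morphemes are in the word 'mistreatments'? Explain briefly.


Decomposition: mis- (prefix) + treat (root) + -ment (suffix) + -s (plural) = 4 morpheme(s)

4 morphemes


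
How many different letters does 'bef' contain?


Unique letters in 'bef': {b, e, f} = 3 distinct letters.

3


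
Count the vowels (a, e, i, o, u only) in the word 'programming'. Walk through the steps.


Vowels in 'programming': o, a, i = 3 vowels.

3


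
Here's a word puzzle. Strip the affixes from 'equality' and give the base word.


Remove suffix '-ity' from 'equality' to get root 'equal'.

equal


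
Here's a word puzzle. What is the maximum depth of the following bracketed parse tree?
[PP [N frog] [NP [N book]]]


Count bracket nesting levels:
'[' at pos 0: depth = 1
'[' at pos 4: depth = 2
'[' at pos 13: depth = 2
'[' at pos 17: depth = 3
Maximum depth reached: 3

3


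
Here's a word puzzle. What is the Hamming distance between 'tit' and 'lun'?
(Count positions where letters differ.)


Alignment:
Position 1: 't' vs 'l' = DIFFER
Position 2: 'i' vs 'u' = DIFFER
Position 3: 't' vs 'n' = DIFFER
Total differences: 3

3


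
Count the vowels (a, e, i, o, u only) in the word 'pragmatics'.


Vowels in 'pragmatics': a, a, i = 3 vowels.

3


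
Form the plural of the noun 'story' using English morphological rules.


Apply rule: Change -y to -ies (consonant + y). 'story' becomes 'stories'.

stories


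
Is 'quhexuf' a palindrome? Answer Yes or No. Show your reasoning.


Forward: 'quhexuf'
Reversed: 'fuxehuq'
They differ.

No


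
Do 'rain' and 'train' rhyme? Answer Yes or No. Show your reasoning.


Rime (stressed vowel + following sounds) of 'rain': -ain = /eɪn/
Rime of 'train': -ain = /eɪn/
/eɪn/ and /eɪn/ are the same ending sound, so the words rhyme.

Yes


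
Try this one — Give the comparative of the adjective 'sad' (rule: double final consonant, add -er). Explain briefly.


Apply comparative formation (double final consonant, add -er): 'sad' -> 'sadder'.

sadder


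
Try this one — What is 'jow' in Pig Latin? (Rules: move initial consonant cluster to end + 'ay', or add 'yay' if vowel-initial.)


'jow': move consonant cluster 'j' to end and add 'ay': 'owjay'.

owjay


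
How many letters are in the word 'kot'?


Spell out 'kot' and number each letter: k(1), o(2), t(3). Total: 3 letters.

3


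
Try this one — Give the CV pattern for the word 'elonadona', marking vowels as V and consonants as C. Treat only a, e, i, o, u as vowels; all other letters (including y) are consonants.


Letter mapping: e = V, l = C, o = V, n = C, a = V, d = C, o = V, n = C, a = V.

VCVCVCVCV


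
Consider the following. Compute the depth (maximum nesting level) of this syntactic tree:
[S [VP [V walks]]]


Count bracket nesting levels:
'[' at pos 0: depth = 1
'[' at pos 3: depth = 2
'[' at pos 7: depth = 3
Maximum depth reached: 3

3


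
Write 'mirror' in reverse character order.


Reverse 'mirror' character by character: 'rorrim'.

rorrim


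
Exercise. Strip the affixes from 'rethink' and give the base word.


Remove prefix 're' from 'rethink' to get root 'think'.

think


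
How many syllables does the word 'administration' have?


Break 'administration' into syllables: ad-min-is-tra-tion -> ad | min | is | tra | tion = 5 syllables

5 syllables


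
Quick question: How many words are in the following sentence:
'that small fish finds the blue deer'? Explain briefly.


Split into words: that | small | fish | finds | the | blue | deer = 7 words.

7


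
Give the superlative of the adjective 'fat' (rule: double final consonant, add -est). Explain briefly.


Apply superlative formation (double final consonant, add -est): 'fat' -> 'fattest'.

fattest


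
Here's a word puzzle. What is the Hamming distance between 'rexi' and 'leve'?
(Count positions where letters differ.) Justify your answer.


Alignment:
Position 1: 'r' vs 'l' = DIFFER
Position 2: 'e' vs 'e' = match
Position 3: 'x' vs 'v' = DIFFER
Position 4: 'i' vs 'e' = DIFFER
Total differences: 3

3


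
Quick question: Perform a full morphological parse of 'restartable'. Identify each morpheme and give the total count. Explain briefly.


Step 1: Identify prefix: 're' (meaning: again)
Step 2: Identify root: 'start'
Step 3: Identify suffix(es): 'able'
Decomposition: re- (prefix: again) + start (root) + -able (suffix: capable of)
Total morphemes: 3

3 morphemes (re- (prefix: again) + start (root) + -able (suffix: capable of))


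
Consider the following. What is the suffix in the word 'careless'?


The word 'careless' = 'care' (root) + '-less' (suffix). The suffix is '-less'.

less


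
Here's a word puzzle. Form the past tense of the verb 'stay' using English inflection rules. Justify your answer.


Apply rule: Add -ed. 'stay' becomes 'stayed'.

stayed


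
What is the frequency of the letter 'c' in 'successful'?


Letter 'c' in 'successful': found at position(s) 3, 4 = 2 occurrence(s).

2


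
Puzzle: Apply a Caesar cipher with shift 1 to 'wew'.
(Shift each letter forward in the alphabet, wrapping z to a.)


Shift each letter by 1: w -> x, e -> f, w -> x. Result: 'xfx'.

xfx


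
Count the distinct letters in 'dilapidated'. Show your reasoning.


Unique letters in 'dilapidated': {a, d, e, i, l, p, t} = 7 distinct letters.

7


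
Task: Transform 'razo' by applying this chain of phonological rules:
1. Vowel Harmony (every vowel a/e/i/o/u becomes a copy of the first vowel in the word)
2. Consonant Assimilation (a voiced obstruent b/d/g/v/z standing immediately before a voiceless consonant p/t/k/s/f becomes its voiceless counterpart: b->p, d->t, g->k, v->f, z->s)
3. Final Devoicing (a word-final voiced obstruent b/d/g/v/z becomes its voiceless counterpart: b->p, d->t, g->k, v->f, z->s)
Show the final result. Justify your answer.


Starting form: 'razo'
Rule 1: Vowel Harmony: all vowels become 'a' (matching first vowel). 'razo' -> 'raza'
Rule 2: Consonant Assimilation: no voiced obstruent (b/d/g/v/z) stands immediately before a voiceless consonant (p/t/k/s/f). No change.
Rule 3: Final Devoicing: the word ends in the vowel 'a', not a consonant. No change.
Final form: 'raza'

raza


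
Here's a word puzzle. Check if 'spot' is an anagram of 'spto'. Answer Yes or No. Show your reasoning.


Sorted letters of 'spot': 'opst'
Sorted letters of 'spto': 'opst'
They match.

Yes


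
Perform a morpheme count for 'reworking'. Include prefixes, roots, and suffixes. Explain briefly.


Decomposition: re- (prefix) + work (root) + -ing (suffix) = 3 morpheme(s)

3 morphemes


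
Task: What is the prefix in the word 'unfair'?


The word 'unfair' = 'un' (prefix) + 'fair' (root). The prefix is 'un'.

un


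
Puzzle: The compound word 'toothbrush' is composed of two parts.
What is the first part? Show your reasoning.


Split 'toothbrush' into 'tooth' + 'brush'. The first part is 'tooth'.

tooth


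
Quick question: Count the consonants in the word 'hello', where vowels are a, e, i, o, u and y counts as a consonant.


Consonants in 'hello': h, l, l = 3 consonants.

3


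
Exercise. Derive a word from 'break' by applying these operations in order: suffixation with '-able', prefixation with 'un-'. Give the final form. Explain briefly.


Step 1: Add suffix '-able' to 'break' = 'breakable'
Step 2: Add prefix 'un-' to 'breakable' = 'unbreakable'

unbreakable


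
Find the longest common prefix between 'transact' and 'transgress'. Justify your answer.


Compare from the start: 5 characters match: 'trans'. Mismatch at position 6: 'a' vs 'g'.

trans


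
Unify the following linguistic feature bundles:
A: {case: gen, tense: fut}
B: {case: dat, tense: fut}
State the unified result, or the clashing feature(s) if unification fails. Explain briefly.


Compare features:
case: A=gen vs B=dat -> CLASH
tense: A=fut vs B=fut -> unified: fut
Clash detected on feature 'case' (gen vs dat); unification fails.

CLASH on 'case' (gen vs dat)


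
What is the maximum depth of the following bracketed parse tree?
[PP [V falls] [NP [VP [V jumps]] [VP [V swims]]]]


Count bracket nesting levels:
'[' at pos 0: depth = 1
'[' at pos 4: depth = 2
'[' at pos 14: depth = 2
'[' at pos 18: depth = 3
'[' at pos 22: depth = 4
'[' at pos 33: depth = 3
'[' at pos 37: depth = 4
Maximum depth reached: 4

4


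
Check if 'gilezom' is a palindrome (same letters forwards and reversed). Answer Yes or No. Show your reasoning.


Forward: 'gilezom'
Reversed: 'mozelig'
They differ.

No


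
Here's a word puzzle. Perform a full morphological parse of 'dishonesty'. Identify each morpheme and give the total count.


Step 1: Identify prefix: 'dis' (meaning: not/apart)
Step 2: Identify root: 'honest'
Step 3: Identify suffix(es): 'y'
Decomposition: dis- (prefix: not/apart) + honest (root) + -y (suffix: quality)
Total morphemes: 3

3 morphemes (dis- (prefix: not/apart) + honest (root) + -y (suffix: quality))


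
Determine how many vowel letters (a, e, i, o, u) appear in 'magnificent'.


Vowels in 'magnificent': a, i, i, e = 4 vowels.

4


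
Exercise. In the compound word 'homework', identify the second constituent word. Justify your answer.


Split 'homework' into 'home' + 'work'. The second part is 'work'.

work


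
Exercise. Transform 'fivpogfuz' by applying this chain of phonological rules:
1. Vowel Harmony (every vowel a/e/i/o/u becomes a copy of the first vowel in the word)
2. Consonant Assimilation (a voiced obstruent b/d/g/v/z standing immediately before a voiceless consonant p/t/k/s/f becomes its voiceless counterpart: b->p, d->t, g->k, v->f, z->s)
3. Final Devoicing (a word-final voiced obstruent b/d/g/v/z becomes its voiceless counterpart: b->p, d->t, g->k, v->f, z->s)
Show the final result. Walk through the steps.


Starting form: 'fivpogfuz'
Rule 1: Vowel Harmony: all vowels become 'i' (matching first vowel). 'fivpogfuz' -> 'fivpigfiz'
Rule 2: Consonant Assimilation: voiced obstruent before voiceless consonant becomes voiceless ('vp' -> 'fp', 'gf' -> 'kf'). 'fivpigfiz' -> 'fifpikfiz'
Rule 3: Final Devoicing: word-final voiced obstruent 'z' becomes voiceless 's'. 'fifpikfiz' -> 'fifpikfis'
Final form: 'fifpikfis'

fifpikfis


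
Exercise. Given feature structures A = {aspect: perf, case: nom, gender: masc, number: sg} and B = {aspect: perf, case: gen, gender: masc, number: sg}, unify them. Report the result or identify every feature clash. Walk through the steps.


Compare features:
aspect: A=perf vs B=perf -> unified: perf
case: A=nom vs B=gen -> CLASH
gender: A=masc vs B=masc -> unified: masc
number: A=sg vs B=sg -> unified: sg
Clash detected on feature 'case' (nom vs gen); unification fails.

CLASH on 'case' (nom vs gen)


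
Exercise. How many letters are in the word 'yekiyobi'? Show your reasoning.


Spell out 'yekiyobi' and number each letter: y(1), e(2), k(3), i(4), y(5), o(6), b(7), i(8). Total: 8 letters.

8


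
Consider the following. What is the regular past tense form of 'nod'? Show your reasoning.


Apply rule: Double final consonant and add -ed. 'nod' becomes 'nodded'.

nodded


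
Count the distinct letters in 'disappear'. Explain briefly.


Unique letters in 'disappear': {a, d, e, i, p, r, s} = 7 distinct letters.

7


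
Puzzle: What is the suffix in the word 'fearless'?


The word 'fearless' = 'fear' (root) + '-less' (suffix). The suffix is '-less'.

less


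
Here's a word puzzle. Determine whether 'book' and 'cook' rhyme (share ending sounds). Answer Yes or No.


Rime (stressed vowel + following sounds) of 'book': -ook = /ʊk/
Rime of 'cook': -ook = /ʊk/
/ʊk/ and /ʊk/ are the same ending sound, so the words rhyme.

Yes


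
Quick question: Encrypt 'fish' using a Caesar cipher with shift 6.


Shift each letter by 6: f -> l, i -> o, s -> y, h -> n. Result: 'loyn'.

loyn


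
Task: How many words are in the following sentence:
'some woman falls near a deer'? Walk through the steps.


Split into words: some | woman | falls | near | a | deer = 6 words.

6


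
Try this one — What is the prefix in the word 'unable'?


The word 'unable' = 'un' (prefix) + 'able' (root). The prefix is 'un'.

un


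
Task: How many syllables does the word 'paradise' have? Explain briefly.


Break 'paradise' into syllables: par-a-dise -> par | a | dise = 3 syllables

3 syllables


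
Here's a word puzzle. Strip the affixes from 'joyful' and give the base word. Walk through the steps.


Remove suffix '-ful' from 'joyful' to get root 'joy'.

joy


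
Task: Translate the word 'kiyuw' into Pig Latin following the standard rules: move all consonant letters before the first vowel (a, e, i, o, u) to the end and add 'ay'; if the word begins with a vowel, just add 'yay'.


'kiyuw': move consonant cluster 'k' to end and add 'ay': 'iyuwkay'.

iyuwkay


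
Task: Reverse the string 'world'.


Reverse 'world' character by character: 'dlrow'.

dlrow


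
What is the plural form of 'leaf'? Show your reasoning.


Apply rule: Change -f to -ves. 'leaf' becomes 'leaves'.

leaves


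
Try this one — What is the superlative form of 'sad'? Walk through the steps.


Apply superlative formation (double final consonant, add -est): 'sad' -> 'saddest'.

saddest


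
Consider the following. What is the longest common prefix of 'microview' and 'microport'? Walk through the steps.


Compare from the start: 5 characters match: 'micro'. Mismatch at position 6: 'v' vs 'p'.

micro


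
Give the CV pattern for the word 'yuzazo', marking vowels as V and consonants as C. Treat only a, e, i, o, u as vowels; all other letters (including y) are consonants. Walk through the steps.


Letter mapping: y = C, u = V, z = C, a = V, z = C, o = V.

CVCVCV


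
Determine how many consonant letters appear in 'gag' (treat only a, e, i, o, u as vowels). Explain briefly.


Consonants in 'gag': g, g = 2 consonants.

2


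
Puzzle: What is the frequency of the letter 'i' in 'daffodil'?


Letter 'i' in 'daffodil': found at position(s) 7 = 1 occurrence(s).

1


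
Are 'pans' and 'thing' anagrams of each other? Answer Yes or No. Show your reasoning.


Sorted letters of 'pans': 'anps'
Sorted letters of 'thing': 'ghint'
They do not match.

No


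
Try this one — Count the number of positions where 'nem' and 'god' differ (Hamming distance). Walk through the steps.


Alignment:
Position 1: 'n' vs 'g' = DIFFER
Position 2: 'e' vs 'o' = DIFFER
Position 3: 'm' vs 'd' = DIFFER
Total differences: 3

3


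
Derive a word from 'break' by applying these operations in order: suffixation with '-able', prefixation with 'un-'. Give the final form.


Step 1: Add suffix '-able' to 'break' = 'breakable'
Step 2: Add prefix 'un-' to 'breakable' = 'unbreakable'

unbreakable


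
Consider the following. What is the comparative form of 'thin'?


Apply comparative formation (double final consonant, add -er): 'thin' -> 'thinner'.

thinner


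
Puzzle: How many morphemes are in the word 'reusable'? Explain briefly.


Decomposition: re- (prefix) + use (root) + -able (suffix) = 3 morpheme(s)

3 morphemes


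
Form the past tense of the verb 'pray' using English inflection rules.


Apply rule: Add -ed. 'pray' becomes 'prayed'.

prayed


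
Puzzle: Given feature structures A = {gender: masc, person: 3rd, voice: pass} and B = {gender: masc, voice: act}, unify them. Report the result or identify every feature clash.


Compare features:
gender: A=masc vs B=masc -> unified: masc
person: A=3rd vs B=_ -> unified: 3rd
voice: A=pass vs B=act -> CLASH
Clash detected on feature 'voice' (pass vs act); unification fails.

CLASH on 'voice' (pass vs act)


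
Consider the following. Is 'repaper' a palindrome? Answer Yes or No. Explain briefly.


Forward: 'repaper'
Reversed: 'repaper'
They are identical.

Yes


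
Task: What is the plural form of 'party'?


Apply rule: Change -y to -ies (consonant + y). 'party' becomes 'parties'.

parties


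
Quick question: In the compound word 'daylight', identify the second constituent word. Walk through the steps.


Split 'daylight' into 'day' + 'light'. The second part is 'light'.

light


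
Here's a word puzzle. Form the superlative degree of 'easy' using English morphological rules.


Apply superlative formation (consonant + y: change y to i, add -est): 'easy' -> 'easiest'.

easiest


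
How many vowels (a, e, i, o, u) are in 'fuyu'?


Vowels in 'fuyu': u, u = 2 vowels.

2


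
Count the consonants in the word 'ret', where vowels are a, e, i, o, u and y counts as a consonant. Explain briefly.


Consonants in 'ret': r, t = 2 consonants.

2


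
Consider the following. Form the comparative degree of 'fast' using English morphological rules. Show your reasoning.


Apply comparative formation (add -er): 'fast' -> 'faster'.

faster


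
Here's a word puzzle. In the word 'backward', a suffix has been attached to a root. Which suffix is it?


The word 'backward' = 'back' (root) + '-ward' (suffix). The suffix is '-ward'.

ward


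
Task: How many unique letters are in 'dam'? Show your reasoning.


Unique letters in 'dam': {a, d, m} = 3 distinct letters.

3


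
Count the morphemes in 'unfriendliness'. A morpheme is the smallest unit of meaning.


Decomposition: un- (prefix) + friend (root) + -ly (suffix) + -ness (suffix) = 4 morpheme(s)

4 morphemes


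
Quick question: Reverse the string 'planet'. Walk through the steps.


Reverse 'planet' character by character: 'tenalp'.

tenalp


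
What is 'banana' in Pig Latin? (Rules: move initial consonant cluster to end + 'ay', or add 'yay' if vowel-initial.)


'banana': move consonant cluster 'b' to end and add 'ay': 'ananabay'.

ananabay


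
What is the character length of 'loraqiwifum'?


Spell out 'loraqiwifum' and number each letter: l(1), o(2), r(3), a(4), q(5), i(6), w(7), i(8), f(9), u(10), m(11). Total: 11 letters.

11


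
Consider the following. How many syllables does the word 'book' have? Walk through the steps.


Break 'book' into syllables: book -> book = 1 syllable

1 syllable


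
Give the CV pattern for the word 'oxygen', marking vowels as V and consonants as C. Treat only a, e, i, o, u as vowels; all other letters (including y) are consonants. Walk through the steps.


Letter mapping: o = V, x = C, y = C, g = C, e = V, n = C.

VCCCVC


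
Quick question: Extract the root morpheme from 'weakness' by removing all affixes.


Remove suffix '-ness' from 'weakness' to get root 'weak'.

weak


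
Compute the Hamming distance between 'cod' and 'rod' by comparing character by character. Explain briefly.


Alignment:
Position 1: 'c' vs 'r' = DIFFER
Position 2: 'o' vs 'o' = match
Position 3: 'd' vs 'd' = match
Total differences: 1

1


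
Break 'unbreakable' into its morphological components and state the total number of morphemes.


Step 1: Identify prefix: 'un' (meaning: not/reverse)
Step 2: Identify root: 'break'
Step 3: Identify suffix(es): 'able'
Decomposition: un- (prefix: not/reverse) + break (root) + -able (suffix: capable of)
Total morphemes: 3

3 morphemes (un- (prefix: not/reverse) + break (root) + -able (suffix: capable of))


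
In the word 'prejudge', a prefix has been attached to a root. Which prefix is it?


The word 'prejudge' = 'pre' (prefix) + 'judge' (root). The prefix is 'pre'.

pre


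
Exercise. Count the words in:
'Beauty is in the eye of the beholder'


Split into words: Beauty | is | in | the | eye | of | the | beholder = 8 words.

8


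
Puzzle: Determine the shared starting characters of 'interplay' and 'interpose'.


Compare from the start: 6 characters match: 'interp'. Mismatch at position 7: 'l' vs 'o'.

interp


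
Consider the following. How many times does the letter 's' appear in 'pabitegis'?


Letter 's' in 'pabitegis': found at position(s) 9 = 1 occurrence(s).

1


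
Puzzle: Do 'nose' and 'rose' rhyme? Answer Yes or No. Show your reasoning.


Rime (stressed vowel + following sounds) of 'nose': -ose = /oʊz/
Rime of 'rose': -ose = /oʊz/
/oʊz/ and /oʊz/ are the same ending sound, so the words rhyme.

Yes


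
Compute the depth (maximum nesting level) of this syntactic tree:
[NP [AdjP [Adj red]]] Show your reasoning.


Count bracket nesting levels:
'[' at pos 0: depth = 1
'[' at pos 4: depth = 2
'[' at pos 10: depth = 3
Maximum depth reached: 3

3


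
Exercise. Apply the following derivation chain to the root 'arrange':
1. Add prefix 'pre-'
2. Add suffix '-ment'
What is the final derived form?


Step 1: Add prefix 'pre-' to 'arrange' = 'prearrange'
Step 2: Add suffix '-ment' to 'prearrange' = 'prearrangement'

prearrangement


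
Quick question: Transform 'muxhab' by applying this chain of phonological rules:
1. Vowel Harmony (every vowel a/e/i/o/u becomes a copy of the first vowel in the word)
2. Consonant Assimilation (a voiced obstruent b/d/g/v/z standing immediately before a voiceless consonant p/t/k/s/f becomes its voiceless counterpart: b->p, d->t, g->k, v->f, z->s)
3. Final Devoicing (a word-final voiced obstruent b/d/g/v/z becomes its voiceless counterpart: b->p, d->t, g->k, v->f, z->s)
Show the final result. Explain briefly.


Starting form: 'muxhab'
Rule 1: Vowel Harmony: all vowels become 'u' (matching first vowel). 'muxhab' -> 'muxhub'
Rule 2: Consonant Assimilation: no voiced obstruent (b/d/g/v/z) stands immediately before a voiceless consonant (p/t/k/s/f). No change.
Rule 3: Final Devoicing: word-final voiced obstruent 'b' becomes voiceless 'p'. 'muxhub' -> 'muxhup'
Final form: 'muxhup'

muxhup


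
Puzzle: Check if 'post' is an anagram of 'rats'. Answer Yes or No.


Sorted letters of 'post': 'opst'
Sorted letters of 'rats': 'arst'
They do not match.

No


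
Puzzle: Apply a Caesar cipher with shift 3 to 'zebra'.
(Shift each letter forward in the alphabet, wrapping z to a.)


Shift each letter by 3: z -> c, e -> h, b -> e, r -> u, a -> d. Result: 'cheud'.

cheud


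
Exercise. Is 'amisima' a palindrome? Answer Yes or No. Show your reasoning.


Forward: 'amisima'
Reversed: 'amisima'
They are identical.

Yes


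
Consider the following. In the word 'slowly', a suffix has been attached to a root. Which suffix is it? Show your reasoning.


The word 'slowly' = 'slow' (root) + '-ly' (suffix). The suffix is '-ly'.

ly


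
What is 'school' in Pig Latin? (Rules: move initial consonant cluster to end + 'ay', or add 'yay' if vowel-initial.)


'school': move consonant cluster 'sch' to end and add 'ay': 'oolschay'.

oolschay


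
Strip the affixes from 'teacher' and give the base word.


Remove suffix '-er' from 'teacher' to get root 'teach'.

teach


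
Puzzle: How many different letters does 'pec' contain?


Unique letters in 'pec': {c, e, p} = 3 distinct letters.

3


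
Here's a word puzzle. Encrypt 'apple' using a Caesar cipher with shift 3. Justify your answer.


Shift each letter by 3: a -> d, p -> s, p -> s, l -> o, e -> h. Result: 'dssoh'.

dssoh


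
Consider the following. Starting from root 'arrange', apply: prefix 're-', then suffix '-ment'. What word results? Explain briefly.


Step 1: Add prefix 're-' to 'arrange' = 'rearrange'
Step 2: Add suffix '-ment' to 'rearrange' = 'rearrangement'

rearrangement
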